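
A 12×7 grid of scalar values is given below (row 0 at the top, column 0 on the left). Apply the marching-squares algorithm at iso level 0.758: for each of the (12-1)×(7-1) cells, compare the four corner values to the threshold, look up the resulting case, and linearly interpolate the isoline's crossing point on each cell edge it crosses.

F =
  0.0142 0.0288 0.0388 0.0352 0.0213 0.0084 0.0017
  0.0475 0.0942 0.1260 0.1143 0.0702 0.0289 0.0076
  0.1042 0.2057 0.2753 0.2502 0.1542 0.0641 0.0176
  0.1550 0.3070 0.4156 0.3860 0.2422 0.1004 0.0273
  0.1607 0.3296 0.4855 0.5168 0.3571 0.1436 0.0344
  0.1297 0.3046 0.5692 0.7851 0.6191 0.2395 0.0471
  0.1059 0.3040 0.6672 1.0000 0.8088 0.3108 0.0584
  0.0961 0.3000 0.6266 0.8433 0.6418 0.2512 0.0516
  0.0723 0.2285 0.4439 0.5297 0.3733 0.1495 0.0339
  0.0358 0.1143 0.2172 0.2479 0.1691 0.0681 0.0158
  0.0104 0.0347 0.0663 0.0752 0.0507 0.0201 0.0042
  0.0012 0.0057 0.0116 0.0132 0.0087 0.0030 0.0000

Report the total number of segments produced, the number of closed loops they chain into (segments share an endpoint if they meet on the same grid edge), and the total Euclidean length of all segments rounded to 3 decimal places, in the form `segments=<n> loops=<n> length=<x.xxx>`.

cell (4,2): code 0100 → (4.899,3.000)–(5.000,2.874)
cell (4,3): code 1000 → (5.000,3.163)–(4.899,3.000)
cell (5,2): code 0110 → (5.000,2.874)–(6.000,2.273)
cell (5,3): code 1101 → (5.732,4.000)–(5.000,3.163)
cell (5,4): code 1000 → (6.000,4.102)–(5.732,4.000)
cell (6,2): code 0110 → (6.000,2.273)–(7.000,2.606)
cell (6,3): code 1011 → (7.000,3.423)–(6.304,4.000)
cell (6,4): code 0001 → (6.304,4.000)–(6.000,4.102)
cell (7,2): code 0010 → (7.000,2.606)–(7.272,3.000)
cell (7,3): code 0001 → (7.272,3.000)–(7.000,3.423)
total: 10 segments, chained into 1 closed loop(s), length Σ = 6.178924

segments=10 loops=1 length=6.179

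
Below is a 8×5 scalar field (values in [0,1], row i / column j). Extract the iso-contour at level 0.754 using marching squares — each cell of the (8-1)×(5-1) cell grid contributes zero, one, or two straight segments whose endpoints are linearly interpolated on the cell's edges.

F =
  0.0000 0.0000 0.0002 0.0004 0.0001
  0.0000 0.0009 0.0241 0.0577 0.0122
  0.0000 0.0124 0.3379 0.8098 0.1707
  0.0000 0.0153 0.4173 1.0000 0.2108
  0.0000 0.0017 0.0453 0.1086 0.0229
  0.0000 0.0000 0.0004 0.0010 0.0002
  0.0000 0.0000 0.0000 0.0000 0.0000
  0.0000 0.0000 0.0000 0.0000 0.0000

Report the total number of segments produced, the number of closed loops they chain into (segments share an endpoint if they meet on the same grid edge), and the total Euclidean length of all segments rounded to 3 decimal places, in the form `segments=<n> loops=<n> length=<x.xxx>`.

cell (1,2): code 0100 → (1.926,3.000)–(2.000,2.882)
cell (1,3): code 1000 → (2.000,3.087)–(1.926,3.000)
cell (2,2): code 0110 → (2.000,2.882)–(3.000,2.578)
cell (2,3): code 1001 → (3.000,3.312)–(2.000,3.087)
cell (3,2): code 0010 → (3.000,2.578)–(3.276,3.000)
cell (3,3): code 0001 → (3.276,3.000)–(3.000,3.312)
total: 6 segments, chained into 1 closed loop(s), length Σ = 3.244893

segments=6 loops=1 length=3.245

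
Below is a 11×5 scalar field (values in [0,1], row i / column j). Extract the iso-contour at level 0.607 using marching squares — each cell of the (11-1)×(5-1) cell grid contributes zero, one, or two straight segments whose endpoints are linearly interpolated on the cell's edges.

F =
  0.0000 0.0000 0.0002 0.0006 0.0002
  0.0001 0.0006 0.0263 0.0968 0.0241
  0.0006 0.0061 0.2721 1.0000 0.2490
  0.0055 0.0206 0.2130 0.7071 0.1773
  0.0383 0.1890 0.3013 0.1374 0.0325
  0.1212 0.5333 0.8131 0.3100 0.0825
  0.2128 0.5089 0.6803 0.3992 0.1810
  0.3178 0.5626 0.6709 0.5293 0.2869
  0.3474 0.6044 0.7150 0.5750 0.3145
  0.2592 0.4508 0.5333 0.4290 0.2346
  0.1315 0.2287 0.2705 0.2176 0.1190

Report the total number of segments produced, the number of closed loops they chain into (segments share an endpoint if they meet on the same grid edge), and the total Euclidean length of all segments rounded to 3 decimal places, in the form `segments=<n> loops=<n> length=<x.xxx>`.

segments=16 loops=2 length=13.752

cell (1,2): code 0100 → (1.565,3.000)–(2.000,2.460)
cell (1,3): code 1000 → (2.000,3.523)–(1.565,3.000)
cell (2,2): code 0110 → (2.000,2.460)–(3.000,2.797)
cell (2,3): code 1001 → (3.000,3.189)–(2.000,3.523)
cell (3,2): code 0010 → (3.000,2.797)–(3.176,3.000)
cell (3,3): code 0001 → (3.176,3.000)–(3.000,3.189)
cell (4,1): code 0100 → (4.597,2.000)–(5.000,1.263)
cell (4,2): code 1000 → (5.000,2.410)–(4.597,2.000)
cell (5,1): code 0110 → (5.000,1.263)–(6.000,1.572)
cell (5,2): code 1001 → (6.000,2.261)–(5.000,2.410)
cell (6,1): code 0110 → (6.000,1.572)–(7.000,1.410)
cell (6,2): code 1001 → (7.000,2.451)–(6.000,2.261)
cell (7,1): code 0110 → (7.000,1.410)–(8.000,1.024)
cell (7,2): code 1001 → (8.000,2.771)–(7.000,2.451)
cell (8,1): code 0010 → (8.000,1.024)–(8.594,2.000)
cell (8,2): code 0001 → (8.594,2.000)–(8.000,2.771)
total: 16 segments, chained into 2 closed loop(s), length Σ = 13.751730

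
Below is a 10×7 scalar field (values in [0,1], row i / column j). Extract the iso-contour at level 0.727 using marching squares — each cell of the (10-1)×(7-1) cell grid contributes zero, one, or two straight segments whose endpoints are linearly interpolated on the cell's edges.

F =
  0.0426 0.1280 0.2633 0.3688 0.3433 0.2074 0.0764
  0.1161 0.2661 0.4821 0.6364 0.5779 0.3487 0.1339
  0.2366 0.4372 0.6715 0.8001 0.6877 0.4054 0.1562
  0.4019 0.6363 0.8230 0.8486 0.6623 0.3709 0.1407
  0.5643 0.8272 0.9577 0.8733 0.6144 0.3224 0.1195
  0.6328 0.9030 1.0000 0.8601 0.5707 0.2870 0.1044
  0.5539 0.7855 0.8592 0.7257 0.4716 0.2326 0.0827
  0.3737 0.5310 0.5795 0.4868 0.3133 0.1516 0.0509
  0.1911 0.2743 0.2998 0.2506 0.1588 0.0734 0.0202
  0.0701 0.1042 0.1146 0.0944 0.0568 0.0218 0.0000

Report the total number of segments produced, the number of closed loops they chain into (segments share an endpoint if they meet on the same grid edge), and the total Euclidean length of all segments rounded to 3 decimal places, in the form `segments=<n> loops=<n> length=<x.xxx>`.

segments=16 loops=1 length=12.917

cell (1,2): code 0100 → (1.553,3.000)–(2.000,2.432)
cell (1,3): code 1000 → (2.000,3.650)–(1.553,3.000)
cell (2,1): code 0100 → (2.366,2.000)–(3.000,1.486)
cell (2,2): code 1110 → (2.000,2.432)–(2.366,2.000)
cell (2,3): code 1001 → (3.000,3.653)–(2.000,3.650)
cell (3,0): code 0100 → (3.475,1.000)–(4.000,0.619)
cell (3,1): code 1110 → (3.000,1.486)–(3.475,1.000)
cell (3,3): code 1001 → (4.000,3.565)–(3.000,3.653)
cell (4,0): code 0110 → (4.000,0.619)–(5.000,0.349)
cell (4,3): code 1001 → (5.000,3.460)–(4.000,3.565)
cell (5,0): code 0110 → (5.000,0.349)–(6.000,0.747)
cell (5,2): code 1011 → (6.000,2.990)–(5.990,3.000)
cell (5,3): code 0001 → (5.990,3.000)–(5.000,3.460)
cell (6,0): code 0010 → (6.000,0.747)–(6.230,1.000)
cell (6,1): code 0011 → (6.230,1.000)–(6.473,2.000)
cell (6,2): code 0001 → (6.473,2.000)–(6.000,2.990)
total: 16 segments, chained into 1 closed loop(s), length Σ = 12.917357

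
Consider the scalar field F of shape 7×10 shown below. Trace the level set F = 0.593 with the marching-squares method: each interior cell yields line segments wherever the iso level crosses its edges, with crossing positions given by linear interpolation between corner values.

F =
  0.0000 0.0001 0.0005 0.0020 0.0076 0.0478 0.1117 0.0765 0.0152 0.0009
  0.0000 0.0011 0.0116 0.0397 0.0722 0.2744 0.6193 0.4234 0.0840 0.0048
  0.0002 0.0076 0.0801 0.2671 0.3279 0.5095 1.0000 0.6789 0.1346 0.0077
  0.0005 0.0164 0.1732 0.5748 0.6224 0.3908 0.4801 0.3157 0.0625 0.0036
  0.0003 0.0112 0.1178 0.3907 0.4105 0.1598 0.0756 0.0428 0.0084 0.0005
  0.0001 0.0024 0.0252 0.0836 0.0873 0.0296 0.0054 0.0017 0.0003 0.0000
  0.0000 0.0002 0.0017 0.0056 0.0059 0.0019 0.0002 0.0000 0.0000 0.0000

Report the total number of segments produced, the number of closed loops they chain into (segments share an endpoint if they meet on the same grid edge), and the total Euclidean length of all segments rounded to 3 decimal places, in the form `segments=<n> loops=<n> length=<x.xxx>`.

cell (0,5): code 0100 → (0.948,6.000)–(1.000,5.924)
cell (0,6): code 1000 → (1.000,6.134)–(0.948,6.000)
cell (1,5): code 0110 → (1.000,5.924)–(2.000,5.170)
cell (1,6): code 1101 → (1.664,7.000)–(1.000,6.134)
cell (1,7): code 1000 → (2.000,7.158)–(1.664,7.000)
cell (2,3): code 0100 → (2.900,4.000)–(3.000,3.382)
cell (2,4): code 1000 → (3.000,4.127)–(2.900,4.000)
cell (2,5): code 0010 → (2.000,5.170)–(2.783,6.000)
cell (2,6): code 0011 → (2.783,6.000)–(2.237,7.000)
cell (2,7): code 0001 → (2.237,7.000)–(2.000,7.158)
cell (3,3): code 0010 → (3.000,3.382)–(3.139,4.000)
cell (3,4): code 0001 → (3.139,4.000)–(3.000,4.127)
total: 12 segments, chained into 2 closed loop(s), length Σ = 7.123402

segments=12 loops=2 length=7.123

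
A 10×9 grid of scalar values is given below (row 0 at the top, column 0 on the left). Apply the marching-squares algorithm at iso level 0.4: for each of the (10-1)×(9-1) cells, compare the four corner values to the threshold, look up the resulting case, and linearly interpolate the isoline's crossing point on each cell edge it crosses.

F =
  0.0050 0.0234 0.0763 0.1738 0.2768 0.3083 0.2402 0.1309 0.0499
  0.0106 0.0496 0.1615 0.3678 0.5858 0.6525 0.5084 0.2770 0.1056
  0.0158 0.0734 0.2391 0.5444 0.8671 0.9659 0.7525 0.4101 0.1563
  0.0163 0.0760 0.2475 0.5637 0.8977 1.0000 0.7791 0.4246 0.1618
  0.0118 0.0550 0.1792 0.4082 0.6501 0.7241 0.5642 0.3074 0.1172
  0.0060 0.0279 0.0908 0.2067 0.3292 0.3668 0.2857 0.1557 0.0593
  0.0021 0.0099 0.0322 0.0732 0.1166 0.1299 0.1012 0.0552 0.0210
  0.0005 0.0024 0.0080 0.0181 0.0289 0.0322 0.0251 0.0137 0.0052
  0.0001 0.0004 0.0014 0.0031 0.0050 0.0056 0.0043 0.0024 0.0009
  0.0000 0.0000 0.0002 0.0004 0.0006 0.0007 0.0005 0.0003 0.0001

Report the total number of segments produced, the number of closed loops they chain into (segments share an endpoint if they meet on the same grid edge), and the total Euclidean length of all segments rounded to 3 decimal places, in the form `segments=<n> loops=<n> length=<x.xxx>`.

segments=18 loops=1 length=14.490

cell (0,3): code 0100 → (0.399,4.000)–(1.000,3.148)
cell (0,4): code 1100 → (0.266,5.000)–(0.399,4.000)
cell (0,5): code 1100 → (0.596,6.000)–(0.266,5.000)
cell (0,6): code 1000 → (1.000,6.468)–(0.596,6.000)
cell (1,2): code 0100 → (1.182,3.000)–(2.000,2.527)
cell (1,3): code 1110 → (1.000,3.148)–(1.182,3.000)
cell (1,6): code 1101 → (1.924,7.000)–(1.000,6.468)
cell (1,7): code 1000 → (2.000,7.040)–(1.924,7.000)
cell (2,2): code 0110 → (2.000,2.527)–(3.000,2.482)
cell (2,7): code 1001 → (3.000,7.094)–(2.000,7.040)
cell (3,2): code 0110 → (3.000,2.482)–(4.000,2.964)
cell (3,6): code 1011 → (4.000,6.639)–(3.210,7.000)
cell (3,7): code 0001 → (3.210,7.000)–(3.000,7.094)
cell (4,2): code 0010 → (4.000,2.964)–(4.041,3.000)
cell (4,3): code 0011 → (4.041,3.000)–(4.779,4.000)
cell (4,4): code 0011 → (4.779,4.000)–(4.907,5.000)
cell (4,5): code 0011 → (4.907,5.000)–(4.590,6.000)
cell (4,6): code 0001 → (4.590,6.000)–(4.000,6.639)
total: 18 segments, chained into 1 closed loop(s), length Σ = 14.489699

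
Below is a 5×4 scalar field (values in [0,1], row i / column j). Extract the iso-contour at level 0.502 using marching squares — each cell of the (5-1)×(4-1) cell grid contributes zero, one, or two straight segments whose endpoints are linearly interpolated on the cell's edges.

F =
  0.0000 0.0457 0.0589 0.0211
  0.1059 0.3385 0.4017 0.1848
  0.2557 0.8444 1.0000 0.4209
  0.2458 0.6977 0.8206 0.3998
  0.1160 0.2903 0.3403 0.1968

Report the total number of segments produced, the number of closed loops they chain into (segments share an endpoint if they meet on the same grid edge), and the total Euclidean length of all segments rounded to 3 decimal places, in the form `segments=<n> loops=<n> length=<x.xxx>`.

cell (1,0): code 0100 → (1.323,1.000)–(2.000,0.418)
cell (1,1): code 1100 → (1.168,2.000)–(1.323,1.000)
cell (1,2): code 1000 → (2.000,2.860)–(1.168,2.000)
cell (2,0): code 0110 → (2.000,0.418)–(3.000,0.567)
cell (2,2): code 1001 → (3.000,2.757)–(2.000,2.860)
cell (3,0): code 0010 → (3.000,0.567)–(3.480,1.000)
cell (3,1): code 0011 → (3.480,1.000)–(3.663,2.000)
cell (3,2): code 0001 → (3.663,2.000)–(3.000,2.757)
total: 8 segments, chained into 1 closed loop(s), length Σ = 7.787430

segments=8 loops=1 length=7.787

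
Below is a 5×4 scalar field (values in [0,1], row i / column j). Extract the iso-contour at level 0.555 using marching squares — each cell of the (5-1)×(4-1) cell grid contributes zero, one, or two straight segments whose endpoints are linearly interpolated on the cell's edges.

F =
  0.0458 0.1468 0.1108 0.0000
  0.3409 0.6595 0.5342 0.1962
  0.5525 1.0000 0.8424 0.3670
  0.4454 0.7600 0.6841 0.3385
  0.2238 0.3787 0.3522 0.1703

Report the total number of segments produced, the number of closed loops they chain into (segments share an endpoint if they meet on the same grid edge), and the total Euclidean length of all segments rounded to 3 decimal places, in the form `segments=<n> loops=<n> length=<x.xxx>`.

segments=10 loops=1 length=8.215

cell (0,0): code 0100 → (0.796,1.000)–(1.000,0.672)
cell (0,1): code 1000 → (1.000,1.834)–(0.796,1.000)
cell (1,0): code 0110 → (1.000,0.672)–(2.000,0.006)
cell (1,1): code 1101 → (1.067,2.000)–(1.000,1.834)
cell (1,2): code 1000 → (2.000,2.605)–(1.067,2.000)
cell (2,0): code 0110 → (2.000,0.006)–(3.000,0.348)
cell (2,2): code 1001 → (3.000,2.374)–(2.000,2.605)
cell (3,0): code 0010 → (3.000,0.348)–(3.538,1.000)
cell (3,1): code 0011 → (3.538,1.000)–(3.389,2.000)
cell (3,2): code 0001 → (3.389,2.000)–(3.000,2.374)
total: 10 segments, chained into 1 closed loop(s), length Σ = 8.215473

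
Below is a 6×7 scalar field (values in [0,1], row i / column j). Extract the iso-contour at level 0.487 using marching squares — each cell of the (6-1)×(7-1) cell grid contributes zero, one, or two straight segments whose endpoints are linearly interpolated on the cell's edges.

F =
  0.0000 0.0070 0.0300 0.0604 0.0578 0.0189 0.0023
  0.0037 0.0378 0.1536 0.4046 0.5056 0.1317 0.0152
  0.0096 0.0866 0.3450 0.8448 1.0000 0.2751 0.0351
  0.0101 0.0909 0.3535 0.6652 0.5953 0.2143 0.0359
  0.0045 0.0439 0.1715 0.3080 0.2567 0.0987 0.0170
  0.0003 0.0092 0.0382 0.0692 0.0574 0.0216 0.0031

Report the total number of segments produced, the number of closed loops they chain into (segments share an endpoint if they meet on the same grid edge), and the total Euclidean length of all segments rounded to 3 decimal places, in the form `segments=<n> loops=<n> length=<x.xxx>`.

cell (0,3): code 0100 → (0.958,4.000)–(1.000,3.816)
cell (0,4): code 1000 → (1.000,4.050)–(0.958,4.000)
cell (1,2): code 0100 → (1.187,3.000)–(2.000,2.284)
cell (1,3): code 1110 → (1.000,3.816)–(1.187,3.000)
cell (1,4): code 1001 → (2.000,4.708)–(1.000,4.050)
cell (2,2): code 0110 → (2.000,2.284)–(3.000,2.428)
cell (2,4): code 1001 → (3.000,4.284)–(2.000,4.708)
cell (3,2): code 0010 → (3.000,2.428)–(3.499,3.000)
cell (3,3): code 0011 → (3.499,3.000)–(3.320,4.000)
cell (3,4): code 0001 → (3.320,4.000)–(3.000,4.284)
total: 10 segments, chained into 1 closed loop(s), length Σ = 7.669650

segments=10 loops=1 length=7.670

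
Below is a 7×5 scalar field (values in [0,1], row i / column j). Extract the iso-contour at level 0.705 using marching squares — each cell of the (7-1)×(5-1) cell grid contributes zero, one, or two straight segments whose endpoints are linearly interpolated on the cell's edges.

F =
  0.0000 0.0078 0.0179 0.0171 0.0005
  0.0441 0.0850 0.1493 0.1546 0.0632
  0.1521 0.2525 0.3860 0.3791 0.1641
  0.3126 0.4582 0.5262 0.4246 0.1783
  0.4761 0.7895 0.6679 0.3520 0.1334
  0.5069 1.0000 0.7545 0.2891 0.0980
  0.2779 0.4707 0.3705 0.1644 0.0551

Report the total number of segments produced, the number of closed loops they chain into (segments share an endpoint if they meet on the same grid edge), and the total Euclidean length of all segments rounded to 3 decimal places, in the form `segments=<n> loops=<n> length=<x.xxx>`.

segments=8 loops=1 length=5.344

cell (3,0): code 0100 → (3.745,1.000)–(4.000,0.730)
cell (3,1): code 1000 → (4.000,1.695)–(3.745,1.000)
cell (4,0): code 0110 → (4.000,0.730)–(5.000,0.402)
cell (4,1): code 1101 → (4.428,2.000)–(4.000,1.695)
cell (4,2): code 1000 → (5.000,2.106)–(4.428,2.000)
cell (5,0): code 0010 → (5.000,0.402)–(5.557,1.000)
cell (5,1): code 0011 → (5.557,1.000)–(5.129,2.000)
cell (5,2): code 0001 → (5.129,2.000)–(5.000,2.106)
total: 8 segments, chained into 1 closed loop(s), length Σ = 5.344018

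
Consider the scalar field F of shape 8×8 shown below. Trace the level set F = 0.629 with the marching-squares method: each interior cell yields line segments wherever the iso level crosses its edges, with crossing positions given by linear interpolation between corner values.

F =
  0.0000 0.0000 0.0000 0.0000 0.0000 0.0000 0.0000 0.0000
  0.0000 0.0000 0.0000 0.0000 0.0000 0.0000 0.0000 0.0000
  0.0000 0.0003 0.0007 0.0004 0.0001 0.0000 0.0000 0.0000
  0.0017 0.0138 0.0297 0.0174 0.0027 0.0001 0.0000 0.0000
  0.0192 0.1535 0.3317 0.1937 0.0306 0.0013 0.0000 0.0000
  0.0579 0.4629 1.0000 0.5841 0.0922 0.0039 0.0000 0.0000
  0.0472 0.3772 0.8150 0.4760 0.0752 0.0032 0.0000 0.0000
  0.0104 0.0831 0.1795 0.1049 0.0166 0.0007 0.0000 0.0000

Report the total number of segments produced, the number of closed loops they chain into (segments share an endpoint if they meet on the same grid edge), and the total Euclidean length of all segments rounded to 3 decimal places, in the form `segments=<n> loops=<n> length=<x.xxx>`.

cell (4,1): code 0100 → (4.445,2.000)–(5.000,1.309)
cell (4,2): code 1000 → (5.000,2.892)–(4.445,2.000)
cell (5,1): code 0110 → (5.000,1.309)–(6.000,1.575)
cell (5,2): code 1001 → (6.000,2.549)–(5.000,2.892)
cell (6,1): code 0010 → (6.000,1.575)–(6.293,2.000)
cell (6,2): code 0001 → (6.293,2.000)–(6.000,2.549)
total: 6 segments, chained into 1 closed loop(s), length Σ = 5.166673

segments=6 loops=1 length=5.167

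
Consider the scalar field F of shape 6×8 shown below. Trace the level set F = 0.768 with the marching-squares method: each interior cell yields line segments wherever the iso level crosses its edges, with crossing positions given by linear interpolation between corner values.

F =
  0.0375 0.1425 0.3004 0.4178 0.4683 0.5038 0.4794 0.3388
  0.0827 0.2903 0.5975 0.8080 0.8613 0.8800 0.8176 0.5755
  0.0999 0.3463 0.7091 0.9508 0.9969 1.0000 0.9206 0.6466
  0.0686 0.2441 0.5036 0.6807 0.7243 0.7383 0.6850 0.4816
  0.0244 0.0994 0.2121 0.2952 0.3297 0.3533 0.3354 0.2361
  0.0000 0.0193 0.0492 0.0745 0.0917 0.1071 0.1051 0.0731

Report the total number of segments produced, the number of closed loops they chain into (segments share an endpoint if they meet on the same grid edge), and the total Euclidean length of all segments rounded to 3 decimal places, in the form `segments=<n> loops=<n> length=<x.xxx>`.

segments=12 loops=1 length=10.611

cell (0,2): code 0100 → (0.897,3.000)–(1.000,2.810)
cell (0,3): code 1100 → (0.763,4.000)–(0.897,3.000)
cell (0,4): code 1100 → (0.702,5.000)–(0.763,4.000)
cell (0,5): code 1100 → (0.853,6.000)–(0.702,5.000)
cell (0,6): code 1000 → (1.000,6.205)–(0.853,6.000)
cell (1,2): code 0110 → (1.000,2.810)–(2.000,2.244)
cell (1,6): code 1001 → (2.000,6.557)–(1.000,6.205)
cell (2,2): code 0010 → (2.000,2.244)–(2.677,3.000)
cell (2,3): code 0011 → (2.677,3.000)–(2.840,4.000)
cell (2,4): code 0011 → (2.840,4.000)–(2.887,5.000)
cell (2,5): code 0011 → (2.887,5.000)–(2.648,6.000)
cell (2,6): code 0001 → (2.648,6.000)–(2.000,6.557)
total: 12 segments, chained into 1 closed loop(s), length Σ = 10.610990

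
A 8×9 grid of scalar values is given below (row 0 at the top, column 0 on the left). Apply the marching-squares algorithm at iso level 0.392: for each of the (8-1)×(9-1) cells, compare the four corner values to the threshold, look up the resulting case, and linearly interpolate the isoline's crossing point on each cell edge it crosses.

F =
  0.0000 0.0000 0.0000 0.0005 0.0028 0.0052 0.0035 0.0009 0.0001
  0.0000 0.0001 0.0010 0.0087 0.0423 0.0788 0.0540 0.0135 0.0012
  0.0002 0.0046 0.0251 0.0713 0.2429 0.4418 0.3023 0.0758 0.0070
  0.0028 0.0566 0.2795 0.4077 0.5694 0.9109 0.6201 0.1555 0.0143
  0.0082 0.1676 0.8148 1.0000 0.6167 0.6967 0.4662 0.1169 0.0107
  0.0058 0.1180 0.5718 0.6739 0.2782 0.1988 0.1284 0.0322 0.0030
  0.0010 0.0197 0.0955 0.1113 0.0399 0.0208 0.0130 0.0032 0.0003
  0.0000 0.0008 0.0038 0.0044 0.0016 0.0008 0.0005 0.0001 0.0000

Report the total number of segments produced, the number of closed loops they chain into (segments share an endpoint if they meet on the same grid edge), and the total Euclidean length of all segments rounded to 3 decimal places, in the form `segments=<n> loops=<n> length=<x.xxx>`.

segments=18 loops=1 length=13.612

cell (1,4): code 0100 → (1.863,5.000)–(2.000,4.750)
cell (1,5): code 1000 → (2.000,5.357)–(1.863,5.000)
cell (2,2): code 0100 → (2.953,3.000)–(3.000,2.878)
cell (2,3): code 1100 → (2.457,4.000)–(2.953,3.000)
cell (2,4): code 1110 → (2.000,4.750)–(2.457,4.000)
cell (2,5): code 1101 → (2.282,6.000)–(2.000,5.357)
cell (2,6): code 1000 → (3.000,6.491)–(2.282,6.000)
cell (3,1): code 0100 → (3.210,2.000)–(4.000,1.347)
cell (3,2): code 1110 → (3.000,2.878)–(3.210,2.000)
cell (3,6): code 1001 → (4.000,6.212)–(3.000,6.491)
cell (4,1): code 0110 → (4.000,1.347)–(5.000,1.604)
cell (4,3): code 1011 → (5.000,3.712)–(4.664,4.000)
cell (4,4): code 0011 → (4.664,4.000)–(4.612,5.000)
cell (4,5): code 0011 → (4.612,5.000)–(4.220,6.000)
cell (4,6): code 0001 → (4.220,6.000)–(4.000,6.212)
cell (5,1): code 0010 → (5.000,1.604)–(5.377,2.000)
cell (5,2): code 0011 → (5.377,2.000)–(5.501,3.000)
cell (5,3): code 0001 → (5.501,3.000)–(5.000,3.712)
total: 18 segments, chained into 1 closed loop(s), length Σ = 13.612428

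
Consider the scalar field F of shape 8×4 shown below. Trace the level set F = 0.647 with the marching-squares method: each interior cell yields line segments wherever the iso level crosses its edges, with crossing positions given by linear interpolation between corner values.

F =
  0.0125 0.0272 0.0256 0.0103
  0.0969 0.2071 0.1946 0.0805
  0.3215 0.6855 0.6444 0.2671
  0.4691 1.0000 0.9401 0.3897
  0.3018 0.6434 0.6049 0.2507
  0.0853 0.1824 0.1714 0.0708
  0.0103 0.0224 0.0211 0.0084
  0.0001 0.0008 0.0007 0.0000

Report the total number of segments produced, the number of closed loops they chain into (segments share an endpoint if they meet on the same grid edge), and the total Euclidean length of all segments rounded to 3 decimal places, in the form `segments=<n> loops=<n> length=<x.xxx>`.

cell (1,0): code 0100 → (1.920,1.000)–(2.000,0.894)
cell (1,1): code 1000 → (2.000,1.937)–(1.920,1.000)
cell (2,0): code 0110 → (2.000,0.894)–(3.000,0.335)
cell (2,1): code 1101 → (2.009,2.000)–(2.000,1.937)
cell (2,2): code 1000 → (3.000,2.533)–(2.009,2.000)
cell (3,0): code 0010 → (3.000,0.335)–(3.990,1.000)
cell (3,1): code 0011 → (3.990,1.000)–(3.874,2.000)
cell (3,2): code 0001 → (3.874,2.000)–(3.000,2.533)
total: 8 segments, chained into 1 closed loop(s), length Σ = 6.630793

segments=8 loops=1 length=6.631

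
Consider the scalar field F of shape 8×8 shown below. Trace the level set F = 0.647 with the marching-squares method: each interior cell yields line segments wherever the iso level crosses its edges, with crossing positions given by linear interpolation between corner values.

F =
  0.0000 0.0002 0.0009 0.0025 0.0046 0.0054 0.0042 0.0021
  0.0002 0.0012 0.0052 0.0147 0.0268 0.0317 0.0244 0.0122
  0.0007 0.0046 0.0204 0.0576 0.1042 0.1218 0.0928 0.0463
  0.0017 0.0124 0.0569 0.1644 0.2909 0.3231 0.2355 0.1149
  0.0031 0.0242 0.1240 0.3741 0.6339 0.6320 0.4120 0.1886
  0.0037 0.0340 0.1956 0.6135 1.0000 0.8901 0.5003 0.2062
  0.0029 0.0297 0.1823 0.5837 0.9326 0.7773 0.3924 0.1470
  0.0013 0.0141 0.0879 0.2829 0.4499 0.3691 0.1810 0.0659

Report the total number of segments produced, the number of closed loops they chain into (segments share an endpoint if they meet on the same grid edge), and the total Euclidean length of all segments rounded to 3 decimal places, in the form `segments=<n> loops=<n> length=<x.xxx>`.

segments=8 loops=1 length=8.014

cell (4,3): code 0100 → (4.036,4.000)–(5.000,3.087)
cell (4,4): code 1100 → (4.058,5.000)–(4.036,4.000)
cell (4,5): code 1000 → (5.000,5.624)–(4.058,5.000)
cell (5,3): code 0110 → (5.000,3.087)–(6.000,3.181)
cell (5,5): code 1001 → (6.000,5.339)–(5.000,5.624)
cell (6,3): code 0010 → (6.000,3.181)–(6.592,4.000)
cell (6,4): code 0011 → (6.592,4.000)–(6.319,5.000)
cell (6,5): code 0001 → (6.319,5.000)–(6.000,5.339)
total: 8 segments, chained into 1 closed loop(s), length Σ = 8.014095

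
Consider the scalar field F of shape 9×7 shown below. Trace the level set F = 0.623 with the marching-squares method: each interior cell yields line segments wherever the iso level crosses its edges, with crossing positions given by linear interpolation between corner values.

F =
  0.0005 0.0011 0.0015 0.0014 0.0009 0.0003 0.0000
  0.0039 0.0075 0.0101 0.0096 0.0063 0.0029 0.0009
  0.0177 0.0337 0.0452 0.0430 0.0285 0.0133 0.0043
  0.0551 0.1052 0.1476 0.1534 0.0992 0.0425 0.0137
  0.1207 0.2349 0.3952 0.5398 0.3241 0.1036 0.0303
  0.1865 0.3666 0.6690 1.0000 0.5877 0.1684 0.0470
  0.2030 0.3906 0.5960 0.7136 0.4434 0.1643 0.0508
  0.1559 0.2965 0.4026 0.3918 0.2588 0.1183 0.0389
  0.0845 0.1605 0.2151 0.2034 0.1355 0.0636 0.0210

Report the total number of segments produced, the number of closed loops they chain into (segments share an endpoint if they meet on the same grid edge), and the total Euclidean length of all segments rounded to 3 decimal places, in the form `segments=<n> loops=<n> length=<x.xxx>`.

cell (4,1): code 0100 → (4.832,2.000)–(5.000,1.848)
cell (4,2): code 1100 → (4.181,3.000)–(4.832,2.000)
cell (4,3): code 1000 → (5.000,3.914)–(4.181,3.000)
cell (5,1): code 0010 → (5.000,1.848)–(5.630,2.000)
cell (5,2): code 0111 → (5.630,2.000)–(6.000,2.230)
cell (5,3): code 1001 → (6.000,3.335)–(5.000,3.914)
cell (6,2): code 0010 → (6.000,2.230)–(6.282,3.000)
cell (6,3): code 0001 → (6.282,3.000)–(6.000,3.335)
total: 8 segments, chained into 1 closed loop(s), length Σ = 6.144864

segments=8 loops=1 length=6.145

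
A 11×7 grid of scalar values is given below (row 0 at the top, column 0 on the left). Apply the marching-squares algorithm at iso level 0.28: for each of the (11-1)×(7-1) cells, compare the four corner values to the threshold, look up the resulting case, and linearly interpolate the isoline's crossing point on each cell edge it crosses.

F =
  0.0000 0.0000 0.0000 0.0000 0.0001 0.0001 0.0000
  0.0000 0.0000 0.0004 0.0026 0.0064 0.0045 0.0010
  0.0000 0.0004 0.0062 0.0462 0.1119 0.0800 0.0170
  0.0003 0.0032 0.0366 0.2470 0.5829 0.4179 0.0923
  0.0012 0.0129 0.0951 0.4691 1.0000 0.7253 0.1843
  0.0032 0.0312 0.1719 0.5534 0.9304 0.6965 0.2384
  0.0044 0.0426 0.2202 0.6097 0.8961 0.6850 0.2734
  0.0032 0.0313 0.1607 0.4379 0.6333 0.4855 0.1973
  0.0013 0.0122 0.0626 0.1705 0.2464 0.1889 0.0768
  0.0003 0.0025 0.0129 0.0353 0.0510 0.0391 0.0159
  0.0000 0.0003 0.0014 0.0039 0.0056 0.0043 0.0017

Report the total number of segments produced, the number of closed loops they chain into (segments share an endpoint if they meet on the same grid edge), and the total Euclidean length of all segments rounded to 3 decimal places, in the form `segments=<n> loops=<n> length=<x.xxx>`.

cell (2,3): code 0100 → (2.357,4.000)–(3.000,3.098)
cell (2,4): code 1100 → (2.592,5.000)–(2.357,4.000)
cell (2,5): code 1000 → (3.000,5.424)–(2.592,5.000)
cell (3,2): code 0100 → (3.149,3.000)–(4.000,2.494)
cell (3,3): code 1110 → (3.000,3.098)–(3.149,3.000)
cell (3,5): code 1001 → (4.000,5.823)–(3.000,5.424)
cell (4,2): code 0110 → (4.000,2.494)–(5.000,2.283)
cell (4,5): code 1001 → (5.000,5.909)–(4.000,5.823)
cell (5,2): code 0110 → (5.000,2.283)–(6.000,2.154)
cell (5,5): code 1001 → (6.000,5.984)–(5.000,5.909)
cell (6,2): code 0110 → (6.000,2.154)–(7.000,2.430)
cell (6,5): code 1001 → (7.000,5.713)–(6.000,5.984)
cell (7,2): code 0010 → (7.000,2.430)–(7.591,3.000)
cell (7,3): code 0011 → (7.591,3.000)–(7.913,4.000)
cell (7,4): code 0011 → (7.913,4.000)–(7.693,5.000)
cell (7,5): code 0001 → (7.693,5.000)–(7.000,5.713)
total: 16 segments, chained into 1 closed loop(s), length Σ = 14.968214

segments=16 loops=1 length=14.968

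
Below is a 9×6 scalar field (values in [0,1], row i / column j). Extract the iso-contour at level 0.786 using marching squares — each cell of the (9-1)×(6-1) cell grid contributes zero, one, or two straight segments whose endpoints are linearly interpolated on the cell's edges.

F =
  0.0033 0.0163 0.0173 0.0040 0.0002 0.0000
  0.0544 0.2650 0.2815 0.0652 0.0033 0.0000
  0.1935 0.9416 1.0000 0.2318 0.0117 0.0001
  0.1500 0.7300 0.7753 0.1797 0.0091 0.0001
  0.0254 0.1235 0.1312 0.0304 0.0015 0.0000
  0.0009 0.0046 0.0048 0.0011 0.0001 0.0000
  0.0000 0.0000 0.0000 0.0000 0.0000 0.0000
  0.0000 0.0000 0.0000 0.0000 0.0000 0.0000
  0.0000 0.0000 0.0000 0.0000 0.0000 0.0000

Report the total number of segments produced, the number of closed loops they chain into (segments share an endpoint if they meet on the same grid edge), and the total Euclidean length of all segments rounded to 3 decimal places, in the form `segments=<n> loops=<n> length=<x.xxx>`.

segments=6 loops=1 length=4.500

cell (1,0): code 0100 → (1.770,1.000)–(2.000,0.792)
cell (1,1): code 1100 → (1.702,2.000)–(1.770,1.000)
cell (1,2): code 1000 → (2.000,2.279)–(1.702,2.000)
cell (2,0): code 0010 → (2.000,0.792)–(2.735,1.000)
cell (2,1): code 0011 → (2.735,1.000)–(2.952,2.000)
cell (2,2): code 0001 → (2.952,2.000)–(2.000,2.279)
total: 6 segments, chained into 1 closed loop(s), length Σ = 4.499961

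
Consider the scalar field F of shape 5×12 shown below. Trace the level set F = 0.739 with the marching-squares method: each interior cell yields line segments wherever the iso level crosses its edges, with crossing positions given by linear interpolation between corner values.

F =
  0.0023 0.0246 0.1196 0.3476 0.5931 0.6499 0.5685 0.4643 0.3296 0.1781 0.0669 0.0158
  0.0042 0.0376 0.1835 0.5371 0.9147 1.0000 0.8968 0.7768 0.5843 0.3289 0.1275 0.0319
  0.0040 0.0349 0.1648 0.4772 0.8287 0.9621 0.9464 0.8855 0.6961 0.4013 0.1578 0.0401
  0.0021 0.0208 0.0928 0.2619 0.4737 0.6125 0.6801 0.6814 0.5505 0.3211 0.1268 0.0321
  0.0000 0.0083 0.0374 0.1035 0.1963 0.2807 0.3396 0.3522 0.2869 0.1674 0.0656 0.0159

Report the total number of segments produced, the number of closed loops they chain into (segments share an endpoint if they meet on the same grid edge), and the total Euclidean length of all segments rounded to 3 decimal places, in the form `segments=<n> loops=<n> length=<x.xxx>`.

cell (0,3): code 0100 → (0.454,4.000)–(1.000,3.535)
cell (0,4): code 1100 → (0.254,5.000)–(0.454,4.000)
cell (0,5): code 1100 → (0.519,6.000)–(0.254,5.000)
cell (0,6): code 1100 → (0.879,7.000)–(0.519,6.000)
cell (0,7): code 1000 → (1.000,7.196)–(0.879,7.000)
cell (1,3): code 0110 → (1.000,3.535)–(2.000,3.745)
cell (1,7): code 1001 → (2.000,7.773)–(1.000,7.196)
cell (2,3): code 0010 → (2.000,3.745)–(2.253,4.000)
cell (2,4): code 0011 → (2.253,4.000)–(2.638,5.000)
cell (2,5): code 0011 → (2.638,5.000)–(2.779,6.000)
cell (2,6): code 0011 → (2.779,6.000)–(2.718,7.000)
cell (2,7): code 0001 → (2.718,7.000)–(2.000,7.773)
total: 12 segments, chained into 1 closed loop(s), length Σ = 10.739309

segments=12 loops=1 length=10.739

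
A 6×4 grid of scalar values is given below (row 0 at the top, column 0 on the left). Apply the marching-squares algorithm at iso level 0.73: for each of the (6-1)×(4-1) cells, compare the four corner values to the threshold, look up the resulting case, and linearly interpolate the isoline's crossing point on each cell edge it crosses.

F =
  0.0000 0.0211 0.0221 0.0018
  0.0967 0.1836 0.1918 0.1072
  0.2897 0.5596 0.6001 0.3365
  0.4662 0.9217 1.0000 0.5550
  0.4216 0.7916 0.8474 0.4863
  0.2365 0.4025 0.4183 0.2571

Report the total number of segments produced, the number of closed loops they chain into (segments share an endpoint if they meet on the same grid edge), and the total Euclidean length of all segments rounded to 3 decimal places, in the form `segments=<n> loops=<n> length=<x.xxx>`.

cell (2,0): code 0100 → (2.471,1.000)–(3.000,0.579)
cell (2,1): code 1100 → (2.325,2.000)–(2.471,1.000)
cell (2,2): code 1000 → (3.000,2.607)–(2.325,2.000)
cell (3,0): code 0110 → (3.000,0.579)–(4.000,0.834)
cell (3,2): code 1001 → (4.000,2.325)–(3.000,2.607)
cell (4,0): code 0010 → (4.000,0.834)–(4.158,1.000)
cell (4,1): code 0011 → (4.158,1.000)–(4.274,2.000)
cell (4,2): code 0001 → (4.274,2.000)–(4.000,2.325)
total: 8 segments, chained into 1 closed loop(s), length Σ = 6.326644

segments=8 loops=1 length=6.327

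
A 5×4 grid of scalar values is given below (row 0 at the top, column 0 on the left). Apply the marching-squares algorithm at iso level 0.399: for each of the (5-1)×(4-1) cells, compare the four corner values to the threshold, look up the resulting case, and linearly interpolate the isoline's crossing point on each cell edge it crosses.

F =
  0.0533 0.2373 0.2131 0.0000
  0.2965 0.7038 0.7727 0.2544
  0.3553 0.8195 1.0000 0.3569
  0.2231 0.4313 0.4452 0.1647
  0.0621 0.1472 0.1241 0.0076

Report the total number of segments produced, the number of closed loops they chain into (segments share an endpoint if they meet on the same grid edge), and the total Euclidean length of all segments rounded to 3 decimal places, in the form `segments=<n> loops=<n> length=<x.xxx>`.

cell (0,0): code 0100 → (0.347,1.000)–(1.000,0.252)
cell (0,1): code 1100 → (0.332,2.000)–(0.347,1.000)
cell (0,2): code 1000 → (1.000,2.721)–(0.332,2.000)
cell (1,0): code 0110 → (1.000,0.252)–(2.000,0.094)
cell (1,2): code 1001 → (2.000,2.935)–(1.000,2.721)
cell (2,0): code 0110 → (2.000,0.094)–(3.000,0.845)
cell (2,2): code 1001 → (3.000,2.165)–(2.000,2.935)
cell (3,0): code 0010 → (3.000,0.845)–(3.114,1.000)
cell (3,1): code 0011 → (3.114,1.000)–(3.144,2.000)
cell (3,2): code 0001 → (3.144,2.000)–(3.000,2.165)
total: 10 segments, chained into 1 closed loop(s), length Σ = 8.935094

segments=10 loops=1 length=8.935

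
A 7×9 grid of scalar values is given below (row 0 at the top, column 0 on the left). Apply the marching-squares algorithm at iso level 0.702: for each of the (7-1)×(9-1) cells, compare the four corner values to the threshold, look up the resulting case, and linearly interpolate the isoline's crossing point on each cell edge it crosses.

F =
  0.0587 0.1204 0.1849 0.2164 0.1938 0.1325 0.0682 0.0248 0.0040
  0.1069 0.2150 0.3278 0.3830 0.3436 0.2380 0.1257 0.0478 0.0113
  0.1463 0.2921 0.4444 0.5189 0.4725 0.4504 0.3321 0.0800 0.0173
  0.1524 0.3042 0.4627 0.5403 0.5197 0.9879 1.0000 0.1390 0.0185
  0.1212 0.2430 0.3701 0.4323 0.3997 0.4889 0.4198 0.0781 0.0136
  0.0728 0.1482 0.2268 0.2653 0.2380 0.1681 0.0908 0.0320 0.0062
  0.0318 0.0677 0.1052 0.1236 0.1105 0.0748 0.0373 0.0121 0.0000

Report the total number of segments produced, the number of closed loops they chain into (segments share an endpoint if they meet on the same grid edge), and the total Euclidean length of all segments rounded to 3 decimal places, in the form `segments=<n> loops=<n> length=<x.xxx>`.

cell (2,4): code 0100 → (2.468,5.000)–(3.000,4.389)
cell (2,5): code 1100 → (2.554,6.000)–(2.468,5.000)
cell (2,6): code 1000 → (3.000,6.346)–(2.554,6.000)
cell (3,4): code 0010 → (3.000,4.389)–(3.573,5.000)
cell (3,5): code 0011 → (3.573,5.000)–(3.514,6.000)
cell (3,6): code 0001 → (3.514,6.000)–(3.000,6.346)
total: 6 segments, chained into 1 closed loop(s), length Σ = 4.836615

segments=6 loops=1 length=4.837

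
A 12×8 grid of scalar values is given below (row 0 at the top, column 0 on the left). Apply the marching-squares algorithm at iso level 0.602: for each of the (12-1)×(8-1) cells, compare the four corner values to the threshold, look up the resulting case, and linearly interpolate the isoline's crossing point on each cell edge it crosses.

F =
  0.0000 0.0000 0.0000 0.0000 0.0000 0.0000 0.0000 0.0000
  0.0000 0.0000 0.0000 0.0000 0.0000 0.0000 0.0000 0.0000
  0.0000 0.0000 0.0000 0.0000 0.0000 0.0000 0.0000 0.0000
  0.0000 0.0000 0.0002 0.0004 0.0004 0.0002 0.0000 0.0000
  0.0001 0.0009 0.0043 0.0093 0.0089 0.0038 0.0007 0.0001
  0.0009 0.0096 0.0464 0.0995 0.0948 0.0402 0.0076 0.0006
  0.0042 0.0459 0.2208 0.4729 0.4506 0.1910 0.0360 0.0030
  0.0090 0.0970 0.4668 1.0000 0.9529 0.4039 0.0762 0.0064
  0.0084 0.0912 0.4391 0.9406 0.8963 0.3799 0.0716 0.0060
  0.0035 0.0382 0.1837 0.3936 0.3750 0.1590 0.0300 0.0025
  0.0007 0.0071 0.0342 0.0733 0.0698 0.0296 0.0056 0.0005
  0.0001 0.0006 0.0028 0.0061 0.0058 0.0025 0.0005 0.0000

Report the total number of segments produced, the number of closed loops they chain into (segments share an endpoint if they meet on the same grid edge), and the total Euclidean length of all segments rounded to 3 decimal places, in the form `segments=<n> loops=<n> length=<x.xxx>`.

cell (6,2): code 0100 → (6.245,3.000)–(7.000,2.254)
cell (6,3): code 1100 → (6.301,4.000)–(6.245,3.000)
cell (6,4): code 1000 → (7.000,4.639)–(6.301,4.000)
cell (7,2): code 0110 → (7.000,2.254)–(8.000,2.325)
cell (7,4): code 1001 → (8.000,4.570)–(7.000,4.639)
cell (8,2): code 0010 → (8.000,2.325)–(8.619,3.000)
cell (8,3): code 0011 → (8.619,3.000)–(8.565,4.000)
cell (8,4): code 0001 → (8.565,4.000)–(8.000,4.570)
total: 8 segments, chained into 1 closed loop(s), length Σ = 7.734799

segments=8 loops=1 length=7.735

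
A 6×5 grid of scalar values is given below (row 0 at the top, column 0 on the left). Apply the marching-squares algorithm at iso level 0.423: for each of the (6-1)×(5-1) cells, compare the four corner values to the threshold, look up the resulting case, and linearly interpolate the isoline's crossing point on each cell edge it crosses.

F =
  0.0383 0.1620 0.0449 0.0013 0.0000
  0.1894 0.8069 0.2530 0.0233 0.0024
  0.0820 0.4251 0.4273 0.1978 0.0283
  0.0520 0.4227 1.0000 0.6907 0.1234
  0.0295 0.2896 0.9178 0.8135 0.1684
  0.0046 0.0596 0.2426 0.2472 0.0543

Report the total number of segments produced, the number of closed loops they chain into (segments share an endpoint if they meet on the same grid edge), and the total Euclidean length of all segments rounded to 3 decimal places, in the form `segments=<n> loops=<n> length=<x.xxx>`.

cell (0,0): code 0100 → (0.405,1.000)–(1.000,0.378)
cell (0,1): code 1000 → (1.000,1.693)–(0.405,1.000)
cell (1,0): code 0110 → (1.000,0.378)–(2.000,0.994)
cell (1,1): code 1101 → (1.975,2.000)–(1.000,1.693)
cell (1,2): code 1000 → (2.000,2.019)–(1.975,2.000)
cell (2,0): code 0010 → (2.000,0.994)–(2.875,1.000)
cell (2,1): code 0111 → (2.875,1.000)–(3.000,1.001)
cell (2,2): code 1101 → (2.457,3.000)–(2.000,2.019)
cell (2,3): code 1000 → (3.000,3.472)–(2.457,3.000)
cell (3,1): code 0110 → (3.000,1.001)–(4.000,1.212)
cell (3,3): code 1001 → (4.000,3.605)–(3.000,3.472)
cell (4,1): code 0010 → (4.000,1.212)–(4.733,2.000)
cell (4,2): code 0011 → (4.733,2.000)–(4.690,3.000)
cell (4,3): code 0001 → (4.690,3.000)–(4.000,3.605)
total: 14 segments, chained into 1 closed loop(s), length Σ = 11.829421

segments=14 loops=1 length=11.829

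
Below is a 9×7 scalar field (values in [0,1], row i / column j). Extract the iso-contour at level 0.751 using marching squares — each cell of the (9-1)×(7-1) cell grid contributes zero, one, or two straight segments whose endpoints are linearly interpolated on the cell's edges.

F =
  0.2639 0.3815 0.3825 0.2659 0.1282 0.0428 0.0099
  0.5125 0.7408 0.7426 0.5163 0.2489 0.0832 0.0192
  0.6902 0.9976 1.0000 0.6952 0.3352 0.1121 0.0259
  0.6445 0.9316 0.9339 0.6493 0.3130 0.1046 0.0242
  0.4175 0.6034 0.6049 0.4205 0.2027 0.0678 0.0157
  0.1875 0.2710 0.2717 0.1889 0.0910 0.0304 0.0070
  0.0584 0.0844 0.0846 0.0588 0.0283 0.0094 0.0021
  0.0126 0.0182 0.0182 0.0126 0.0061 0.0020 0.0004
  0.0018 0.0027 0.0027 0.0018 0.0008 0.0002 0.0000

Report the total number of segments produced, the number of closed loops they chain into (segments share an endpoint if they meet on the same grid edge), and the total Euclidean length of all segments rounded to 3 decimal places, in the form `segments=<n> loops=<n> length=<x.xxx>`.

cell (1,0): code 0100 → (1.040,1.000)–(2.000,0.198)
cell (1,1): code 1100 → (1.033,2.000)–(1.040,1.000)
cell (1,2): code 1000 → (2.000,2.817)–(1.033,2.000)
cell (2,0): code 0110 → (2.000,0.198)–(3.000,0.371)
cell (2,2): code 1001 → (3.000,2.643)–(2.000,2.817)
cell (3,0): code 0010 → (3.000,0.371)–(3.550,1.000)
cell (3,1): code 0011 → (3.550,1.000)–(3.556,2.000)
cell (3,2): code 0001 → (3.556,2.000)–(3.000,2.643)
total: 8 segments, chained into 1 closed loop(s), length Σ = 8.232939

segments=8 loops=1 length=8.233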